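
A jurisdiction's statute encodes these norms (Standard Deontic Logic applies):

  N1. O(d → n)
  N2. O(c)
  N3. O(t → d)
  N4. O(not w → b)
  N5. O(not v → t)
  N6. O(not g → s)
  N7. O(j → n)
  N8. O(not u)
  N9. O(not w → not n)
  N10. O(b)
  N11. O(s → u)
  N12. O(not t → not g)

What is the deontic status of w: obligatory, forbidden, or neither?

Obligatory

Premise 8 states O(not u) outright.
Premise 11 is O(s → u); contrapositively O(not u → not s). Since O(not u) holds, K gives O(not s).
The contrapositive of premise 6 (O(not g → s)) is O(not s → g), and O(not s) is already established, so O(g).
Premise 12, O(not t → not g), contraposes to O(g → t); with O(g) we get O(t).
With premise 3, O(t → d), the K-axiom yields O(d).
From O(d) and premise 1, O(d → n), we obtain O(n).
The contrapositive of premise 9 (O(not w → not n)) is O(n → w), and O(n) is already established, so O(w).
Premises 2, 4, 5, 7, 10 do not contribute to this derivation.
Hence w is obligatory.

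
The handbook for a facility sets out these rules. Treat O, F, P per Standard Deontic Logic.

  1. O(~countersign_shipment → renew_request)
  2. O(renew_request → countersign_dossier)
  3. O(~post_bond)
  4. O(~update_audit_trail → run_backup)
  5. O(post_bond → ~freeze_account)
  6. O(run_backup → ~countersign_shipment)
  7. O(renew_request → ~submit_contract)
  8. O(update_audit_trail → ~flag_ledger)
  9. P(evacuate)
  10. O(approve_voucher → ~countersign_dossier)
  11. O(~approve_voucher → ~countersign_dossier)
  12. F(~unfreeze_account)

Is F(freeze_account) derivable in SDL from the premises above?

No

Premise 5 is O(post_bond → ~freeze_account), but O(post_bond) is not derivable from the premises, so it does not yield O(~freeze_account).
No other premise forces O(~freeze_account). An ideal world satisfying every premise can still have freeze_account true, so F(freeze_account) is not derivable.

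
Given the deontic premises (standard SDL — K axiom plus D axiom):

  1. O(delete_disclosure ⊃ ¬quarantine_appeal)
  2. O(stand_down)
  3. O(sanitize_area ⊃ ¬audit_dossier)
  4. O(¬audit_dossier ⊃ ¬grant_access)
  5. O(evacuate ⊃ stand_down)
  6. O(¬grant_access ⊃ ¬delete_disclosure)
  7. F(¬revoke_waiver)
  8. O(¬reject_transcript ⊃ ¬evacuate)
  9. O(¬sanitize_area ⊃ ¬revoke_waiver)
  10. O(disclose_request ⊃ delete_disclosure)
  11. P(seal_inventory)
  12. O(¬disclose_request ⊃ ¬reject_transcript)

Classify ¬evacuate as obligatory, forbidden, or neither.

Obligatory

Premise 7, F(¬revoke_waiver), is equivalent to O(revoke_waiver).
The contrapositive of premise 9 (O(¬sanitize_area ⊃ ¬revoke_waiver)) is O(revoke_waiver ⊃ sanitize_area), and O(revoke_waiver) is already established, so O(sanitize_area).
With premise 3, O(sanitize_area ⊃ ¬audit_dossier), the K-axiom yields O(¬audit_dossier).
With premise 4, O(¬audit_dossier ⊃ ¬grant_access), the K-axiom yields O(¬grant_access).
With premise 6, O(¬grant_access ⊃ ¬delete_disclosure), the K-axiom yields O(¬delete_disclosure).
Premise 10, O(disclose_request ⊃ delete_disclosure), contraposes to O(¬delete_disclosure ⊃ ¬disclose_request); with O(¬delete_disclosure) we get O(¬disclose_request).
With premise 12, O(¬disclose_request ⊃ ¬reject_transcript), the K-axiom yields O(¬reject_transcript).
Premise 8 is O(¬reject_transcript ⊃ ¬evacuate); since O(¬reject_transcript), deontic closure gives O(¬evacuate).
Premises 1, 2, 5, 11 do not contribute to this derivation.
Hence ¬evacuate is obligatory.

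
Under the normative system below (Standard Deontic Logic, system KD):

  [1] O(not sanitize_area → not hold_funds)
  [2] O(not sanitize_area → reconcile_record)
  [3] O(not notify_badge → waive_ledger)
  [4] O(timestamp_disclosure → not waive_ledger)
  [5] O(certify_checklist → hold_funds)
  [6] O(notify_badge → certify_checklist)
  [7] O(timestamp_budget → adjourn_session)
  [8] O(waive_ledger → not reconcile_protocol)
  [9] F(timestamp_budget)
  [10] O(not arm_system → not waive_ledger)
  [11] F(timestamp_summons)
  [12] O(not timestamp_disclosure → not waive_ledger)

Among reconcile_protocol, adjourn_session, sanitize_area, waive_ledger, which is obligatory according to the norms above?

By case analysis on timestamp_disclosure: premise 4 gives O(timestamp_disclosure → not waive_ledger) and premise 12 gives O(not timestamp_disclosure → not waive_ledger), so O(not waive_ledger) either way.
Premise 3, O(not notify_badge → waive_ledger), contraposes to O(not waive_ledger → notify_badge); with O(not waive_ledger) we get O(notify_badge).
With premise 6, O(notify_badge → certify_checklist), the K-axiom yields O(certify_checklist).
From O(certify_checklist) and premise 5, O(certify_checklist → hold_funds), we obtain O(hold_funds).
The contrapositive of premise 1 (O(not sanitize_area → not hold_funds)) is O(hold_funds → sanitize_area), and O(hold_funds) is already established, so O(sanitize_area).
So O(sanitize_area) holds — sanitize_area is obligatory. None of the other listed options is made obligatory by any chain of premises.

sanitize_area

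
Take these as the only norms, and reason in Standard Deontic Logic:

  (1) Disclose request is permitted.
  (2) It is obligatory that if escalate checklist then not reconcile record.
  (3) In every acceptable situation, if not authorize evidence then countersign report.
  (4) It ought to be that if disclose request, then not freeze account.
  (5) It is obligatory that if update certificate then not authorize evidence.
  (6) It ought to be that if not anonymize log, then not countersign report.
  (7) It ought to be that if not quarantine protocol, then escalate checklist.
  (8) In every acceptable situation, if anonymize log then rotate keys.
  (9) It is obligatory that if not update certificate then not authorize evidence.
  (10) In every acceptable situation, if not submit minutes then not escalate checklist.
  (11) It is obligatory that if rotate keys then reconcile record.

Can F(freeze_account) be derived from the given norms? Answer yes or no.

Premise 4 is O(disclose_request → ¬freeze_account), but O(disclose_request) is not derivable from the premises (the permission P(disclose_request) asserts only ¬O(¬disclose_request), not O(disclose_request)), so it does not yield O(¬freeze_account).
No other premise forces O(¬freeze_account). An ideal world satisfying every premise can still have freeze_account true, so F(freeze_account) is not derivable.

No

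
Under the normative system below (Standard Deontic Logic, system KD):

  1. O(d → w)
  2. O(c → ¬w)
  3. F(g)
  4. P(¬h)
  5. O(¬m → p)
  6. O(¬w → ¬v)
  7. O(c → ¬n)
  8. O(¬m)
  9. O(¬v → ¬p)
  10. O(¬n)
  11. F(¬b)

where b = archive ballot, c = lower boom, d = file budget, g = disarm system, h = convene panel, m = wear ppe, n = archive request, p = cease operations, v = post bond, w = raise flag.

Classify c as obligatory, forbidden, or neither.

From premise 8 we have O(¬m).
With premise 5, O(¬m → p), the K-axiom yields O(p).
Premise 9, O(¬v → ¬p), contraposes to O(p → v); with O(p) we get O(v).
Premise 6 is O(¬w → ¬v); contrapositively O(v → w). Since O(v) holds, K gives O(w).
Premise 2, O(c → ¬w), contraposes to O(w → ¬c); with O(w) we get O(¬c).
Premises 1, 3, 4, 7, 10, 11 do not contribute to this derivation.
Thus O(¬c), which is F(c): c is forbidden.

Forbidden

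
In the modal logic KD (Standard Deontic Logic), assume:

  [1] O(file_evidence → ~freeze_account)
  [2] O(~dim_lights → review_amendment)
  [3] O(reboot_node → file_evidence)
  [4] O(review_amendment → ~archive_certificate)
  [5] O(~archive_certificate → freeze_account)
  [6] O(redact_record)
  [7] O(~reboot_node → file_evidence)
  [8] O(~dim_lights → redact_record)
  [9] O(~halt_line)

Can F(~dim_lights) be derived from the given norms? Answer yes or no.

By case analysis on reboot_node: premise 3 gives O(reboot_node → file_evidence) and premise 7 gives O(~reboot_node → file_evidence), so O(file_evidence) either way.
Premise 1 is O(file_evidence → ~freeze_account); since O(file_evidence), deontic closure gives O(~freeze_account).
Premise 5, O(~archive_certificate → freeze_account), contraposes to O(~freeze_account → archive_certificate); with O(~freeze_account) we get O(archive_certificate).
Premise 4 is O(review_amendment → ~archive_certificate); contrapositively O(archive_certificate → ~review_amendment). Since O(archive_certificate) holds, K gives O(~review_amendment).
The contrapositive of premise 2 (O(~dim_lights → review_amendment)) is O(~review_amendment → dim_lights), and O(~review_amendment) is already established, so O(dim_lights).
Premises 6, 8, 9 do not contribute to this derivation.
So O(dim_lights) holds, i.e. F(~dim_lights). The claim follows.

Yes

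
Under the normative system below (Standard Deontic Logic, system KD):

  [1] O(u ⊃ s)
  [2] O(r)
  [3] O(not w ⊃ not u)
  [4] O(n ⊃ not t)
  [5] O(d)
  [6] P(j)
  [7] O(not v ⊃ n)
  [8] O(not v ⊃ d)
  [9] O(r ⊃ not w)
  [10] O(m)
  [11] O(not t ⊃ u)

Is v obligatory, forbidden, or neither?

Premise 2 states O(r) outright.
Premise 9 is O(r ⊃ not w); since O(r), deontic closure gives O(not w).
With premise 3, O(not w ⊃ not u), the K-axiom yields O(not u).
Premise 11, O(not t ⊃ u), contraposes to O(not u ⊃ t); with O(not u) we get O(t).
Premise 4 is O(n ⊃ not t); contrapositively O(t ⊃ not n). Since O(t) holds, K gives O(not n).
Premise 7, O(not v ⊃ n), contraposes to O(not n ⊃ v); with O(not n) we get O(v).
Premises 1, 5, 6, 8, 10 do not contribute to this derivation.
Hence v is obligatory.

Obligatory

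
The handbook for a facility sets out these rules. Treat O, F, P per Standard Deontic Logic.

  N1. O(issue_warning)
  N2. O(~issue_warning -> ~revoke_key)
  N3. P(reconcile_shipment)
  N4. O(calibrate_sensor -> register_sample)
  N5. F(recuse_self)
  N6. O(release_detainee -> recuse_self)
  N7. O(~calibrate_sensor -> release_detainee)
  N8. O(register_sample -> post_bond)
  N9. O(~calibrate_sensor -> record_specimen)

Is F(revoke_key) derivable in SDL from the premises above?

No

Premise 2 is O(~issue_warning -> ~revoke_key), but O(~issue_warning) is not derivable from the premises, so it does not yield O(~revoke_key).
No other premise forces O(~revoke_key). An ideal world satisfying every premise can still have revoke_key true, so F(revoke_key) is not derivable.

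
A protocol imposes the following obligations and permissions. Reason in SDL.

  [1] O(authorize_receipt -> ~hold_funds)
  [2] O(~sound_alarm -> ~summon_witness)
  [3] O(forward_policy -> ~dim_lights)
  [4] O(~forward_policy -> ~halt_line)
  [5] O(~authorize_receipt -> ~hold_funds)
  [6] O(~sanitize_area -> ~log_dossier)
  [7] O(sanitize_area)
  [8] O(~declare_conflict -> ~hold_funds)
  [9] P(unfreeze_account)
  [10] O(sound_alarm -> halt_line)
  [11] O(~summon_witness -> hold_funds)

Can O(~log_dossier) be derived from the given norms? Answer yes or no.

No

Premise 6 is O(~sanitize_area -> ~log_dossier), but O(~sanitize_area) is not derivable from the premises, so it does not yield O(~log_dossier).
No other premise forces O(~log_dossier). An ideal world satisfying every premise can still have ~log_dossier false, so O(~log_dossier) is not derivable.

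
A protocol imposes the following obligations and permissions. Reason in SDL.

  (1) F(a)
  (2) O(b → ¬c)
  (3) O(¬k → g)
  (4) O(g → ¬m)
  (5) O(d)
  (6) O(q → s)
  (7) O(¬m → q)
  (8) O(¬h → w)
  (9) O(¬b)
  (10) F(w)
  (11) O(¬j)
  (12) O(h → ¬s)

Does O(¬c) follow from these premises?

No

Premise 2 is O(b → ¬c), but O(b) is not derivable from the premises, so it does not yield O(¬c).
No other premise forces O(¬c). An ideal world satisfying every premise can still have ¬c false, so O(¬c) is not derivable.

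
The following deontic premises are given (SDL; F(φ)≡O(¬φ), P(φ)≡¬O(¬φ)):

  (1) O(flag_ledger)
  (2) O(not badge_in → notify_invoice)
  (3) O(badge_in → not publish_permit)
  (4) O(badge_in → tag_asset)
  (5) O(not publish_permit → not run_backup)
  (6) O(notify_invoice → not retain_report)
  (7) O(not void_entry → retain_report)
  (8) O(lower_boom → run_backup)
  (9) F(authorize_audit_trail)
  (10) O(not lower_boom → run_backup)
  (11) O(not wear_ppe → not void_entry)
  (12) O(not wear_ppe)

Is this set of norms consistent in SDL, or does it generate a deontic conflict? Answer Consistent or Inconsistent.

Premises 10 and 8 are O(not lower_boom → run_backup) and O(lower_boom → run_backup); every ideal world satisfies not lower_boom or lower_boom, so in either case run_backup holds — hence O(run_backup).
Premise 5, O(not publish_permit → not run_backup), contraposes to O(run_backup → publish_permit); with O(run_backup) we get O(publish_permit).
The contrapositive of premise 3 (O(badge_in → not publish_permit)) is O(publish_permit → not badge_in), and O(publish_permit) is already established, so O(not badge_in).
Applying K to premise 2 (O(not badge_in → notify_invoice)) and O(not badge_in) yields O(notify_invoice).
Applying K to premise 6 (O(notify_invoice → not retain_report)) and O(notify_invoice) yields O(not retain_report).
Premise 7 is O(not void_entry → retain_report); contrapositively O(not retain_report → void_entry). Since O(not retain_report) holds, K gives O(void_entry).
Premise 11 is O(not wear_ppe → not void_entry); contrapositively O(void_entry → wear_ppe). Since O(void_entry) holds, K gives O(wear_ppe).
However, premise 12 gives O(not wear_ppe).
We now have both O(wear_ppe) and O(not wear_ppe) — wear_ppe is simultaneously obligatory and forbidden, violating the D-axiom.

Inconsistent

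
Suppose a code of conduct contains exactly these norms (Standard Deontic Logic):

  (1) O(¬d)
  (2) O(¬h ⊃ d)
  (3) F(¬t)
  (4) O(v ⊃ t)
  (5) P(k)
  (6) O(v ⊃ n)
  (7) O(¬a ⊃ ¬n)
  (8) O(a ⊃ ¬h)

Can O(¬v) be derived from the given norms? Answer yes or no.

Yes

Premise 1 states O(¬d) outright.
Premise 2, O(¬h ⊃ d), contraposes to O(¬d ⊃ h); with O(¬d) we get O(h).
The contrapositive of premise 8 (O(a ⊃ ¬h)) is O(h ⊃ ¬a), and O(h) is already established, so O(¬a).
Applying K to premise 7 (O(¬a ⊃ ¬n)) and O(¬a) yields O(¬n).
Premise 6 is O(v ⊃ n); contrapositively O(¬n ⊃ ¬v). Since O(¬n) holds, K gives O(¬v).
Premises 3, 4, 5 do not contribute to this derivation.
So O(¬v) follows.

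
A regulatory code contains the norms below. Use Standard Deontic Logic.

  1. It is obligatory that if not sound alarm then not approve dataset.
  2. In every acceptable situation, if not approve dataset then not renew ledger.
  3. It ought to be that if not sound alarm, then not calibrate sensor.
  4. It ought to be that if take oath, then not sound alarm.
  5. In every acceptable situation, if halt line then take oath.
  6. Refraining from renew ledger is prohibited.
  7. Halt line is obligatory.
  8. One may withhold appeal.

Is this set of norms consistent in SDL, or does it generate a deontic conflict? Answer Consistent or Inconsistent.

Premise 6, F(¬renew_ledger), is equivalent to O(renew_ledger).
The contrapositive of premise 2 (O(¬approve_dataset → ¬renew_ledger)) is O(renew_ledger → approve_dataset), and O(renew_ledger) is already established, so O(approve_dataset).
Premise 1, O(¬sound_alarm → ¬approve_dataset), contraposes to O(approve_dataset → sound_alarm); with O(approve_dataset) we get O(sound_alarm).
Premise 4, O(take_oath → ¬sound_alarm), contraposes to O(sound_alarm → ¬take_oath); with O(sound_alarm) we get O(¬take_oath).
Premise 5 is O(halt_line → take_oath); contrapositively O(¬take_oath → ¬halt_line). Since O(¬take_oath) holds, K gives O(¬halt_line).
But premise 7 directly asserts O(halt_line).
We now have both O(¬halt_line) and O(halt_line) — halt_line is simultaneously obligatory and forbidden, violating the D-axiom.

Inconsistent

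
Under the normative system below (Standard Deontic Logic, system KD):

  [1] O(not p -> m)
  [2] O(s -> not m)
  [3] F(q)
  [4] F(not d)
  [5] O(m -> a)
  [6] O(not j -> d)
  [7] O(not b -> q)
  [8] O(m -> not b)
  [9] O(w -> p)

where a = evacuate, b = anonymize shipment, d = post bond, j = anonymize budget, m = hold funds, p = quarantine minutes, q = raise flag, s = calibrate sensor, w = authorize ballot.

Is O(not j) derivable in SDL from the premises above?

Premise 6 is O(not j -> d); even if O(d) held, inferring O(not j) would be affirming the consequent — invalid.
No other premise forces O(not j). An ideal world satisfying every premise can still have not j false, so O(not j) is not derivable.

No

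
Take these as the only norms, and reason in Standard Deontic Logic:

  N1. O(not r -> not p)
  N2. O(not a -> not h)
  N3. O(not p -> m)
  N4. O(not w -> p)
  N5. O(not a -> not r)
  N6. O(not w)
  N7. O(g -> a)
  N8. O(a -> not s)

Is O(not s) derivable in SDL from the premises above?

Yes

From premise 6 we have O(not w).
Applying K to premise 4 (O(not w -> p)) and O(not w) yields O(p).
Premise 1, O(not r -> not p), contraposes to O(p -> r); with O(p) we get O(r).
Premise 5 is O(not a -> not r); contrapositively O(r -> a). Since O(r) holds, K gives O(a).
Premise 8 is O(a -> not s); since O(a), deontic closure gives O(not s).
Premises 2, 3, 7 do not contribute to this derivation.
So O(not s) follows.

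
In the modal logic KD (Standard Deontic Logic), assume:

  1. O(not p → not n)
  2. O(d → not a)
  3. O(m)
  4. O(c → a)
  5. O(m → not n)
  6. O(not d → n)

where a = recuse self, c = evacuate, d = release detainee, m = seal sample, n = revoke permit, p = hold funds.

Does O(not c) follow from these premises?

Yes

Premise 3 states O(m) outright.
With premise 5, O(m → not n), the K-axiom yields O(not n).
Premise 6, O(not d → n), contraposes to O(not n → d); with O(not n) we get O(d).
With premise 2, O(d → not a), the K-axiom yields O(not a).
Premise 4, O(c → a), contraposes to O(not a → not c); with O(not a) we get O(not c).
Premise 1 does not contribute to this derivation.
So O(not c) follows.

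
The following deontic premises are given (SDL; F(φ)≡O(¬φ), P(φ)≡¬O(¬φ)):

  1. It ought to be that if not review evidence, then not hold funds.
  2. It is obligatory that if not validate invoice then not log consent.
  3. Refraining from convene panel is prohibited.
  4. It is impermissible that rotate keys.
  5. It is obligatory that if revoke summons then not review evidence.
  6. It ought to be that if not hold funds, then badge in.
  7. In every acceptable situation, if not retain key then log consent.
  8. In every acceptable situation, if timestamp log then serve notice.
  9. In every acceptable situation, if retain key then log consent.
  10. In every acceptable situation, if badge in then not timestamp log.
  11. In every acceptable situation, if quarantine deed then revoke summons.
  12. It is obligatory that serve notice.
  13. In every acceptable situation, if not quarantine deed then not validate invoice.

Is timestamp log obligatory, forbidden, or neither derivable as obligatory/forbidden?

Forbidden

Premises 9 and 7 cover both cases: O(retain_key → log_consent) and O(¬retain_key → log_consent). Since retain_key ∨ ¬retain_key is a tautology, O(log_consent) follows.
The contrapositive of premise 2 (O(¬validate_invoice → ¬log_consent)) is O(log_consent → validate_invoice), and O(log_consent) is already established, so O(validate_invoice).
The contrapositive of premise 13 (O(¬quarantine_deed → ¬validate_invoice)) is O(validate_invoice → quarantine_deed), and O(validate_invoice) is already established, so O(quarantine_deed).
Premise 11 is O(quarantine_deed → revoke_summons); since O(quarantine_deed), deontic closure gives O(revoke_summons).
Applying K to premise 5 (O(revoke_summons → ¬review_evidence)) and O(revoke_summons) yields O(¬review_evidence).
From O(¬review_evidence) and premise 1, O(¬review_evidence → ¬hold_funds), we obtain O(¬hold_funds).
From O(¬hold_funds) and premise 6, O(¬hold_funds → badge_in), we obtain O(badge_in).
With premise 10, O(badge_in → ¬timestamp_log), the K-axiom yields O(¬timestamp_log).
Premises 3, 4, 8, 12 do not contribute to this derivation.
Thus O(¬timestamp_log), which is F(timestamp_log): timestamp_log is forbidden.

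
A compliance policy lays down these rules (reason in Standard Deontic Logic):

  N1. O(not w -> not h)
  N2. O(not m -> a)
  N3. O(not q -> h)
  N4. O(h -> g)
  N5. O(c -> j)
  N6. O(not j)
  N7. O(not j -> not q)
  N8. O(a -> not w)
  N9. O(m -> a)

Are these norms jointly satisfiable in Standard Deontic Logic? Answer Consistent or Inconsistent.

Premises 9 and 2 are O(m -> a) and O(not m -> a); every ideal world satisfies m or not m, so in either case a holds — hence O(a).
From O(a) and premise 8, O(a -> not w), we obtain O(not w).
From O(not w) and premise 1, O(not w -> not h), we obtain O(not h).
Premise 3, O(not q -> h), contraposes to O(not h -> q); with O(not h) we get O(q).
The contrapositive of premise 7 (O(not j -> not q)) is O(q -> j), and O(q) is already established, so O(j).
But premise 6 directly asserts O(not j).
We now have both O(j) and O(not j) — j is simultaneously obligatory and forbidden, violating the D-axiom.

Inconsistent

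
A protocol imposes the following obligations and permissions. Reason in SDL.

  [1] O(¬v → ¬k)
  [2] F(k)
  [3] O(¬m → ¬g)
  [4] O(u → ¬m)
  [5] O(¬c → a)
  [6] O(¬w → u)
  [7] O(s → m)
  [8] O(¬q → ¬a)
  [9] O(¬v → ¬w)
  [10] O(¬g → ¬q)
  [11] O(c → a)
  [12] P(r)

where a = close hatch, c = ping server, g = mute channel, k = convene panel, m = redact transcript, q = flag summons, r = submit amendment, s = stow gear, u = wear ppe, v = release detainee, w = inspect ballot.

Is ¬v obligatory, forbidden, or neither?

Premises 11 and 5 cover both cases: O(c → a) and O(¬c → a). Since c ∨ ¬c is a tautology, O(a) follows.
Premise 8, O(¬q → ¬a), contraposes to O(a → q); with O(a) we get O(q).
Premise 10 is O(¬g → ¬q); contrapositively O(q → g). Since O(q) holds, K gives O(g).
The contrapositive of premise 3 (O(¬m → ¬g)) is O(g → m), and O(g) is already established, so O(m).
Premise 4 is O(u → ¬m); contrapositively O(m → ¬u). Since O(m) holds, K gives O(¬u).
Premise 6, O(¬w → u), contraposes to O(¬u → w); with O(¬u) we get O(w).
Premise 9, O(¬v → ¬w), contraposes to O(w → v); with O(w) we get O(v).
Premises 1, 2, 7, 12 do not contribute to this derivation.
Thus O(v), which is F(¬v): ¬v is forbidden.

Forbidden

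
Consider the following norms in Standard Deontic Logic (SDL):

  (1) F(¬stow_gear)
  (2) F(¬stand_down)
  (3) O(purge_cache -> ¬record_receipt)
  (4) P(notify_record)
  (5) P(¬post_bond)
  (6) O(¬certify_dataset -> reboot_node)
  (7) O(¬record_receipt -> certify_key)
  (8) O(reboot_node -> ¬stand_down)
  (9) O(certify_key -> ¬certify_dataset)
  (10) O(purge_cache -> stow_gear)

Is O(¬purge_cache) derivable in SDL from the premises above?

Yes

Premise 2 is F(¬stand_down), i.e. O(stand_down).
Premise 8, O(reboot_node -> ¬stand_down), contraposes to O(stand_down -> ¬reboot_node); with O(stand_down) we get O(¬reboot_node).
The contrapositive of premise 6 (O(¬certify_dataset -> reboot_node)) is O(¬reboot_node -> certify_dataset), and O(¬reboot_node) is already established, so O(certify_dataset).
Premise 9 is O(certify_key -> ¬certify_dataset); contrapositively O(certify_dataset -> ¬certify_key). Since O(certify_dataset) holds, K gives O(¬certify_key).
Premise 7, O(¬record_receipt -> certify_key), contraposes to O(¬certify_key -> record_receipt); with O(¬certify_key) we get O(record_receipt).
Premise 3 is O(purge_cache -> ¬record_receipt); contrapositively O(record_receipt -> ¬purge_cache). Since O(record_receipt) holds, K gives O(¬purge_cache).
Premises 1, 4, 5, 10 do not contribute to this derivation.
So O(¬purge_cache) follows.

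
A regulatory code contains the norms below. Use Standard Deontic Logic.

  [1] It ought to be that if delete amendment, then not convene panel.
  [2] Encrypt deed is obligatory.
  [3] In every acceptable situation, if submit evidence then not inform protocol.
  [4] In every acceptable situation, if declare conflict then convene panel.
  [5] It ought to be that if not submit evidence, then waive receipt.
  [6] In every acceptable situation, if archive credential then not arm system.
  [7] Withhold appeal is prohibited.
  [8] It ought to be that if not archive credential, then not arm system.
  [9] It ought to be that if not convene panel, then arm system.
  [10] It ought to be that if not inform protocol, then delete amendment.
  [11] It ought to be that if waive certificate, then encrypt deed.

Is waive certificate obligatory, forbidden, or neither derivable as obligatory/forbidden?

Neither

Premise 11 is O(waive_certificate → encrypt_deed); even if O(encrypt_deed) held, inferring O(waive_certificate) would be affirming the consequent — invalid.
No premise or chain of K-axiom applications forces O(waive_certificate), and none forces O(¬waive_certificate). So waive_certificate is neither obligatory nor forbidden under these norms.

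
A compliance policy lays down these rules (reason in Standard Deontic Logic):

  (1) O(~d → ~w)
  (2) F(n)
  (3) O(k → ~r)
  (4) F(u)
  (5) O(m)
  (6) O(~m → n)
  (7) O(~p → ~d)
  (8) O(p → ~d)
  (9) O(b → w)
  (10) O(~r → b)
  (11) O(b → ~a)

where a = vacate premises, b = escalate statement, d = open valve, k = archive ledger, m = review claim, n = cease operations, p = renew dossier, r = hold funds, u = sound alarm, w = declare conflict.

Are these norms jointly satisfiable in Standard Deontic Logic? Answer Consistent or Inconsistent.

Consistent

Premise 6 is O(~m → n), but O(~m) is not derivable from the premises, so it does not yield O(n).
So O(n) is not derivable, and the apparent clash with O(~n) does not arise.
A world satisfying every obligation exists (e.g. a=false, b=false, d=false, k=false, m=true, n=false, p=false, r=true, u=false, w=false); no atom is both obligatory and forbidden, so the set is consistent.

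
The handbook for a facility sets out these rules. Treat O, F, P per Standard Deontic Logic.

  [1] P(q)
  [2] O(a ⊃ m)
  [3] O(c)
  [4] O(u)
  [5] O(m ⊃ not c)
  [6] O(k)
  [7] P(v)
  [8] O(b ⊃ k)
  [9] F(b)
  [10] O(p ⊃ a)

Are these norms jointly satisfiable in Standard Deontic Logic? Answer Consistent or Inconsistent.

Premise 8 is O(b ⊃ k); even if O(k) held, inferring O(b) would be affirming the consequent — invalid.
So O(b) is not derivable, and the apparent clash with O(not b) does not arise.
A world satisfying every obligation exists (e.g. a=false, b=false, c=true, k=true, m=false, p=false, q=false, u=true, v=false); no atom is both obligatory and forbidden, so the set is consistent.

Consistent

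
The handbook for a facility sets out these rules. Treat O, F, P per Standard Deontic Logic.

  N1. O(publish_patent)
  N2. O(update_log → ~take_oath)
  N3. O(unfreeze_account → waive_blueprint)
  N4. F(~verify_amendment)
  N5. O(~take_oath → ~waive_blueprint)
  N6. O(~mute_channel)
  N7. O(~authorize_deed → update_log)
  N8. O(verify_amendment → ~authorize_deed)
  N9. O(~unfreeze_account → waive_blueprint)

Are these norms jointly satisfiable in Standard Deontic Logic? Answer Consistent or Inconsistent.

By case analysis on unfreeze_account: premise 3 gives O(unfreeze_account → waive_blueprint) and premise 9 gives O(~unfreeze_account → waive_blueprint), so O(waive_blueprint) either way.
Premise 5, O(~take_oath → ~waive_blueprint), contraposes to O(waive_blueprint → take_oath); with O(waive_blueprint) we get O(take_oath).
The contrapositive of premise 2 (O(update_log → ~take_oath)) is O(take_oath → ~update_log), and O(take_oath) is already established, so O(~update_log).
The contrapositive of premise 7 (O(~authorize_deed → update_log)) is O(~update_log → authorize_deed), and O(~update_log) is already established, so O(authorize_deed).
The contrapositive of premise 8 (O(verify_amendment → ~authorize_deed)) is O(authorize_deed → ~verify_amendment), and O(authorize_deed) is already established, so O(~verify_amendment).
However, F(~verify_amendment) at premise 4 amounts to O(verify_amendment).
We now have both O(~verify_amendment) and O(verify_amendment) — verify_amendment is simultaneously obligatory and forbidden, violating the D-axiom.

Inconsistent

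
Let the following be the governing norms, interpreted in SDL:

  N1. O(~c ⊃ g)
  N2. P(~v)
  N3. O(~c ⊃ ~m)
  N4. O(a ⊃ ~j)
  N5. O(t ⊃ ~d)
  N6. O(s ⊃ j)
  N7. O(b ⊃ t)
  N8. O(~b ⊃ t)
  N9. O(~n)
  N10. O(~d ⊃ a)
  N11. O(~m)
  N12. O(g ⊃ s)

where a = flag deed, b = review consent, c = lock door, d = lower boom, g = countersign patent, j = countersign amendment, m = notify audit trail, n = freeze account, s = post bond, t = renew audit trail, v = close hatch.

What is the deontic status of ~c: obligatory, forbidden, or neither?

Forbidden

Premises 7 and 8 cover both cases: O(b ⊃ t) and O(~b ⊃ t). Since b ∨ ~b is a tautology, O(t) follows.
From O(t) and premise 5, O(t ⊃ ~d), we obtain O(~d).
Premise 10 is O(~d ⊃ a); since O(~d), deontic closure gives O(a).
Premise 4 is O(a ⊃ ~j); since O(a), deontic closure gives O(~j).
Premise 6 is O(s ⊃ j); contrapositively O(~j ⊃ ~s). Since O(~j) holds, K gives O(~s).
The contrapositive of premise 12 (O(g ⊃ s)) is O(~s ⊃ ~g), and O(~s) is already established, so O(~g).
The contrapositive of premise 1 (O(~c ⊃ g)) is O(~g ⊃ c), and O(~g) is already established, so O(c).
Premises 2, 3, 9, 11 do not contribute to this derivation.
Thus O(c), which is F(~c): ~c is forbidden.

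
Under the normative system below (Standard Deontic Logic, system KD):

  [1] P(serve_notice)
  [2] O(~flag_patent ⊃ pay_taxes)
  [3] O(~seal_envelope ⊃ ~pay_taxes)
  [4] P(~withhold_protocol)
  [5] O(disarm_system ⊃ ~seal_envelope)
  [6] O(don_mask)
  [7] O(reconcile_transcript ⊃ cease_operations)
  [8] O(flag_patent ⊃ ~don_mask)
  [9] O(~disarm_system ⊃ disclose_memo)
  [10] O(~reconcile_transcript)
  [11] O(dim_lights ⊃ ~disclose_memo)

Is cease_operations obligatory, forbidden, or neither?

Neither

Premise 7 is O(reconcile_transcript ⊃ cease_operations), but O(reconcile_transcript) is not derivable from the premises, so it does not yield O(cease_operations).
No premise or chain of K-axiom applications forces O(cease_operations), and none forces O(~cease_operations). So cease_operations is neither obligatory nor forbidden under these norms.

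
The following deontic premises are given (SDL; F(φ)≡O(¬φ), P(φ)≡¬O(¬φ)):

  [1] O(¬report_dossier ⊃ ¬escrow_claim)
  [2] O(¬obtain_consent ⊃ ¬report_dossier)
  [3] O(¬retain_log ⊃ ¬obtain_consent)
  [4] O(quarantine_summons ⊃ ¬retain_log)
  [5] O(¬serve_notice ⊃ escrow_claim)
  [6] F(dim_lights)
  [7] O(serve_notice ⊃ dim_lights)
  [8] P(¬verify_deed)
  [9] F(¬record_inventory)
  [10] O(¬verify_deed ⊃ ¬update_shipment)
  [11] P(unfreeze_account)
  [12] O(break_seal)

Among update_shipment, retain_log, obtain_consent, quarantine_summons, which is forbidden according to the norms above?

quarantine_summons

F(dim_lights) at premise 6 means O(¬dim_lights).
Premise 7 is O(serve_notice ⊃ dim_lights); contrapositively O(¬dim_lights ⊃ ¬serve_notice). Since O(¬dim_lights) holds, K gives O(¬serve_notice).
Premise 5 is O(¬serve_notice ⊃ escrow_claim); since O(¬serve_notice), deontic closure gives O(escrow_claim).
Premise 1, O(¬report_dossier ⊃ ¬escrow_claim), contraposes to O(escrow_claim ⊃ report_dossier); with O(escrow_claim) we get O(report_dossier).
Premise 2 is O(¬obtain_consent ⊃ ¬report_dossier); contrapositively O(report_dossier ⊃ obtain_consent). Since O(report_dossier) holds, K gives O(obtain_consent).
The contrapositive of premise 3 (O(¬retain_log ⊃ ¬obtain_consent)) is O(obtain_consent ⊃ retain_log), and O(obtain_consent) is already established, so O(retain_log).
The contrapositive of premise 4 (O(quarantine_summons ⊃ ¬retain_log)) is O(retain_log ⊃ ¬quarantine_summons), and O(retain_log) is already established, so O(¬quarantine_summons).
So O(¬quarantine_summons) holds, i.e. quarantine_summons is forbidden. None of the other listed options is forbidden under the premises.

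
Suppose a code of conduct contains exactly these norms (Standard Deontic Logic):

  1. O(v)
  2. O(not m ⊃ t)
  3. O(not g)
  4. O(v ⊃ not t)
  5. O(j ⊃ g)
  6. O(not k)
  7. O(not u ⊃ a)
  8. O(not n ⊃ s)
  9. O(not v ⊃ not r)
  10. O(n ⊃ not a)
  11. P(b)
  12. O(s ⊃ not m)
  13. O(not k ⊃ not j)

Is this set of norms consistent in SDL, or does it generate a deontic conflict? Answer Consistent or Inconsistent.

Premise 5 is O(j ⊃ g), but O(j) is not derivable from the premises, so it does not yield O(g).
So O(g) is not derivable, and the apparent clash with O(not g) does not arise.
A world satisfying every obligation exists (e.g. a=false, b=false, g=false, j=false, k=false, m=true, n=true, r=false, s=false, t=false, u=true, v=true); no atom is both obligatory and forbidden, so the set is consistent.

Consistent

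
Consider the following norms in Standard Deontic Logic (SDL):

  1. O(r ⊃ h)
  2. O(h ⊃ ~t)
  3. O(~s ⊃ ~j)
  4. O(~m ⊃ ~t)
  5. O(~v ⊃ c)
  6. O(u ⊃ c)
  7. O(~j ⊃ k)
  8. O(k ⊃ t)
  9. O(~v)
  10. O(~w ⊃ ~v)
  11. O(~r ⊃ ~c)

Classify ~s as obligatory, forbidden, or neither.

Forbidden

Premise 9 states O(~v) outright.
Premise 5 is O(~v ⊃ c); since O(~v), deontic closure gives O(c).
The contrapositive of premise 11 (O(~r ⊃ ~c)) is O(c ⊃ r), and O(c) is already established, so O(r).
Applying K to premise 1 (O(r ⊃ h)) and O(r) yields O(h).
With premise 2, O(h ⊃ ~t), the K-axiom yields O(~t).
Premise 8, O(k ⊃ t), contraposes to O(~t ⊃ ~k); with O(~t) we get O(~k).
Premise 7 is O(~j ⊃ k); contrapositively O(~k ⊃ j). Since O(~k) holds, K gives O(j).
The contrapositive of premise 3 (O(~s ⊃ ~j)) is O(j ⊃ s), and O(j) is already established, so O(s).
Premises 4, 6, 10 do not contribute to this derivation.
Thus O(s), which is F(~s): ~s is forbidden.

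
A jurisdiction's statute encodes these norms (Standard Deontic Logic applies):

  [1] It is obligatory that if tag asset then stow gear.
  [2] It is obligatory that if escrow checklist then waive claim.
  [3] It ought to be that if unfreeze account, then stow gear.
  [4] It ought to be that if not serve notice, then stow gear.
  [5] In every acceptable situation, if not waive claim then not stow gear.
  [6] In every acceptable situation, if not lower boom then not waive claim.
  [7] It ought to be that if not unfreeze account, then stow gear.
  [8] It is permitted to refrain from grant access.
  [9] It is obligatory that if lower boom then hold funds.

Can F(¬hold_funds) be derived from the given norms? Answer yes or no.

Yes

Premises 7 and 3 are O(¬unfreeze_account → stow_gear) and O(unfreeze_account → stow_gear); every ideal world satisfies ¬unfreeze_account or unfreeze_account, so in either case stow_gear holds — hence O(stow_gear).
The contrapositive of premise 5 (O(¬waive_claim → ¬stow_gear)) is O(stow_gear → waive_claim), and O(stow_gear) is already established, so O(waive_claim).
Premise 6, O(¬lower_boom → ¬waive_claim), contraposes to O(waive_claim → lower_boom); with O(waive_claim) we get O(lower_boom).
Applying K to premise 9 (O(lower_boom → hold_funds)) and O(lower_boom) yields O(hold_funds).
Premises 1, 2, 4, 8 do not contribute to this derivation.
So O(hold_funds) holds, i.e. F(¬hold_funds). The claim follows.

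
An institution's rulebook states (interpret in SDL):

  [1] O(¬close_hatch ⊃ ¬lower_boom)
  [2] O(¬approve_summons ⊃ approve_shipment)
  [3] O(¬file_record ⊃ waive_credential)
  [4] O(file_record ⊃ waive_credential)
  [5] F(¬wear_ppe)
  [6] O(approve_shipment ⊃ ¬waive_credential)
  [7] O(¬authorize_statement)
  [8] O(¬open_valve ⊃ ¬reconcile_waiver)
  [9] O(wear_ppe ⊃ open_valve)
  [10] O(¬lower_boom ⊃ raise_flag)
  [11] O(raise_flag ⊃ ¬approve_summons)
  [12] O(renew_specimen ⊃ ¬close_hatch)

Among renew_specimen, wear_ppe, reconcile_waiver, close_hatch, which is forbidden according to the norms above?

Premises 4 and 3 are O(file_record ⊃ waive_credential) and O(¬file_record ⊃ waive_credential); every ideal world satisfies file_record or ¬file_record, so in either case waive_credential holds — hence O(waive_credential).
Premise 6, O(approve_shipment ⊃ ¬waive_credential), contraposes to O(waive_credential ⊃ ¬approve_shipment); with O(waive_credential) we get O(¬approve_shipment).
Premise 2 is O(¬approve_summons ⊃ approve_shipment); contrapositively O(¬approve_shipment ⊃ approve_summons). Since O(¬approve_shipment) holds, K gives O(approve_summons).
Premise 11, O(raise_flag ⊃ ¬approve_summons), contraposes to O(approve_summons ⊃ ¬raise_flag); with O(approve_summons) we get O(¬raise_flag).
Premise 10 is O(¬lower_boom ⊃ raise_flag); contrapositively O(¬raise_flag ⊃ lower_boom). Since O(¬raise_flag) holds, K gives O(lower_boom).
Premise 1 is O(¬close_hatch ⊃ ¬lower_boom); contrapositively O(lower_boom ⊃ close_hatch). Since O(lower_boom) holds, K gives O(close_hatch).
Premise 12 is O(renew_specimen ⊃ ¬close_hatch); contrapositively O(close_hatch ⊃ ¬renew_specimen). Since O(close_hatch) holds, K gives O(¬renew_specimen).
So O(¬renew_specimen) holds, i.e. renew_specimen is forbidden. None of the other listed options is forbidden under the premises.

renew_specimen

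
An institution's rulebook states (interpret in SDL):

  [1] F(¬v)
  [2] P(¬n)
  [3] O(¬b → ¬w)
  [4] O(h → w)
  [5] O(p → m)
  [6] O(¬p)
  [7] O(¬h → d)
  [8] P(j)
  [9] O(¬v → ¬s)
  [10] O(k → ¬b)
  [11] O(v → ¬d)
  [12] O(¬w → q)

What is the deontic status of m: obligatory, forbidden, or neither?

Premise 5 is O(p → m), but O(p) is not derivable from the premises, so it does not yield O(m).
No premise or chain of K-axiom applications forces O(m), and none forces O(¬m). So m is neither obligatory nor forbidden under these norms.

Neither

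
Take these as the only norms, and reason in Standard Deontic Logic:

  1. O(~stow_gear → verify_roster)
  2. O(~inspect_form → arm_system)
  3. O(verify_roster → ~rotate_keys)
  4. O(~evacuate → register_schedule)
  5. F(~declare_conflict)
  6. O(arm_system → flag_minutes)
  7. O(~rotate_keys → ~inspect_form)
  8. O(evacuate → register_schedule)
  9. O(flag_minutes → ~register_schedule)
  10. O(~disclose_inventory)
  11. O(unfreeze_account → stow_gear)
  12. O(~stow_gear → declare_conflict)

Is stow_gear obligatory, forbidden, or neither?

Obligatory

Premises 4 and 8 are O(~evacuate → register_schedule) and O(evacuate → register_schedule); every ideal world satisfies ~evacuate or evacuate, so in either case register_schedule holds — hence O(register_schedule).
Premise 9 is O(flag_minutes → ~register_schedule); contrapositively O(register_schedule → ~flag_minutes). Since O(register_schedule) holds, K gives O(~flag_minutes).
Premise 6 is O(arm_system → flag_minutes); contrapositively O(~flag_minutes → ~arm_system). Since O(~flag_minutes) holds, K gives O(~arm_system).
Premise 2 is O(~inspect_form → arm_system); contrapositively O(~arm_system → inspect_form). Since O(~arm_system) holds, K gives O(inspect_form).
The contrapositive of premise 7 (O(~rotate_keys → ~inspect_form)) is O(inspect_form → rotate_keys), and O(inspect_form) is already established, so O(rotate_keys).
Premise 3 is O(verify_roster → ~rotate_keys); contrapositively O(rotate_keys → ~verify_roster). Since O(rotate_keys) holds, K gives O(~verify_roster).
The contrapositive of premise 1 (O(~stow_gear → verify_roster)) is O(~verify_roster → stow_gear), and O(~verify_roster) is already established, so O(stow_gear).
Premises 5, 10, 11, 12 do not contribute to this derivation.
Hence stow_gear is obligatory.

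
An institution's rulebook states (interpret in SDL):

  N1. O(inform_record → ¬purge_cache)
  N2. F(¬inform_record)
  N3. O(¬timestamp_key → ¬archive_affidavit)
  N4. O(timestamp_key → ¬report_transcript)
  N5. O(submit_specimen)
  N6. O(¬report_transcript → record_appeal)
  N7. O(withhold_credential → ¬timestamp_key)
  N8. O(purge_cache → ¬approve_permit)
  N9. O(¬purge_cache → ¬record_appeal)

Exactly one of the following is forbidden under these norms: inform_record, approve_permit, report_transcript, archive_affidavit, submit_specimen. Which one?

archive_affidavit

Premise 2, F(¬inform_record), is equivalent to O(inform_record).
Premise 1 is O(inform_record → ¬purge_cache); since O(inform_record), deontic closure gives O(¬purge_cache).
From O(¬purge_cache) and premise 9, O(¬purge_cache → ¬record_appeal), we obtain O(¬record_appeal).
The contrapositive of premise 6 (O(¬report_transcript → record_appeal)) is O(¬record_appeal → report_transcript), and O(¬record_appeal) is already established, so O(report_transcript).
Premise 4 is O(timestamp_key → ¬report_transcript); contrapositively O(report_transcript → ¬timestamp_key). Since O(report_transcript) holds, K gives O(¬timestamp_key).
From O(¬timestamp_key) and premise 3, O(¬timestamp_key → ¬archive_affidavit), we obtain O(¬archive_affidavit).
So O(¬archive_affidavit) holds, i.e. archive_affidavit is forbidden. None of the other listed options is forbidden under the premises.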